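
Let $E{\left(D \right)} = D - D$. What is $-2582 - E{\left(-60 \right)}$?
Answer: $-2582$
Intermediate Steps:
$E{\left(D \right)} = 0$
$-2582 - E{\left(-60 \right)} = -2582 - 0 = -2582 + 0 = -2582$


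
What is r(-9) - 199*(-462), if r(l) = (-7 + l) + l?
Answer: 91913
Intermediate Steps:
r(l) = -7 + 2*l
r(-9) - 199*(-462) = (-7 + 2*(-9)) - 199*(-462) = (-7 - 18) + 91938 = -25 + 91938 = 91913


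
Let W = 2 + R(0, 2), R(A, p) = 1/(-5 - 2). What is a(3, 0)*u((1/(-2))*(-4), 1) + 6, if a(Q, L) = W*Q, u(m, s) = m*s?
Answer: 120/7 ≈ 17.143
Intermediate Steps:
R(A, p) = -1/7 (R(A, p) = 1/(-7) = -1/7)
W = 13/7 (W = 2 - 1/7 = 13/7 ≈ 1.8571)
a(Q, L) = 13*Q/7
a(3, 0)*u((1/(-2))*(-4), 1) + 6 = ((13/7)*3)*(((1/(-2))*(-4))*1) + 6 = 39*(((1*(-1/2))*(-4))*1)/7 + 6 = 39*(-1/2*(-4)*1)/7 + 6 = 39*(2*1)/7 + 6 = (39/7)*2 + 6 = 78/7 + 6 = 120/7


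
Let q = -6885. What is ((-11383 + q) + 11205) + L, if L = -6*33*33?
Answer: -13597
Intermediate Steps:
L = -6534 (L = -198*33 = -6534)
((-11383 + q) + 11205) + L = ((-11383 - 6885) + 11205) - 6534 = (-18268 + 11205) - 6534 = -7063 - 6534 = -13597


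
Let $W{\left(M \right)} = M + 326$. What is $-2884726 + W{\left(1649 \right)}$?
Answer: $-2882751$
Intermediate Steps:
$W{\left(M \right)} = 326 + M$
$-2884726 + W{\left(1649 \right)} = -2884726 + \left(326 + 1649\right) = -2884726 + 1975 = -2882751$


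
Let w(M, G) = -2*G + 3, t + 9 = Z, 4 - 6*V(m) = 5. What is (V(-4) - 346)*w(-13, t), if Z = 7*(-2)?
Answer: -101773/6 ≈ -16962.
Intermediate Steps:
V(m) = -1/6 (V(m) = 2/3 - 1/6*5 = 2/3 - 5/6 = -1/6)
Z = -14
t = -23 (t = -9 - 14 = -23)
w(M, G) = 3 - 2*G
(V(-4) - 346)*w(-13, t) = (-1/6 - 346)*(3 - 2*(-23)) = -2077*(3 + 46)/6 = -2077/6*49 = -101773/6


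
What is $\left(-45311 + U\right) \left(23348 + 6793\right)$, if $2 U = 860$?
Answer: $-1352758221$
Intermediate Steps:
$U = 430$ ($U = \frac{1}{2} \cdot 860 = 430$)
$\left(-45311 + U\right) \left(23348 + 6793\right) = \left(-45311 + 430\right) \left(23348 + 6793\right) = \left(-44881\right) 30141 = -1352758221$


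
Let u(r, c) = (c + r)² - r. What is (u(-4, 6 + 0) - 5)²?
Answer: 9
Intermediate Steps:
(u(-4, 6 + 0) - 5)² = ((((6 + 0) - 4)² - 1*(-4)) - 5)² = (((6 - 4)² + 4) - 5)² = ((2² + 4) - 5)² = ((4 + 4) - 5)² = (8 - 5)² = 3² = 9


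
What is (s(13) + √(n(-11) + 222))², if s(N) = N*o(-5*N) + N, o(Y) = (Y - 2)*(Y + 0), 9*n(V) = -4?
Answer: (169884 + √1994)²/9 ≈ 3.2084e+9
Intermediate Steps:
n(V) = -4/9 (n(V) = (⅑)*(-4) = -4/9)
o(Y) = Y*(-2 + Y) (o(Y) = (-2 + Y)*Y = Y*(-2 + Y))
s(N) = N - 5*N²*(-2 - 5*N) (s(N) = N*((-5*N)*(-2 - 5*N)) + N = N*(-5*N*(-2 - 5*N)) + N = -5*N²*(-2 - 5*N) + N = N - 5*N²*(-2 - 5*N))
(s(13) + √(n(-11) + 222))² = (13*(1 + 5*13*(2 + 5*13)) + √(-4/9 + 222))² = (13*(1 + 5*13*(2 + 65)) + √(1994/9))² = (13*(1 + 5*13*67) + √1994/3)² = (13*(1 + 4355) + √1994/3)² = (13*4356 + √1994/3)² = (56628 + √1994/3)²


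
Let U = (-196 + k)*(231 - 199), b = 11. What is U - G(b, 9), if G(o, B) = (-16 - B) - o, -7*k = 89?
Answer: -46500/7 ≈ -6642.9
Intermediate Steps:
k = -89/7 (k = -1/7*89 = -89/7 ≈ -12.714)
U = -46752/7 (U = (-196 - 89/7)*(231 - 199) = -1461/7*32 = -46752/7 ≈ -6678.9)
G(o, B) = -16 - B - o
U - G(b, 9) = -46752/7 - (-16 - 1*9 - 1*11) = -46752/7 - (-16 - 9 - 11) = -46752/7 - 1*(-36) = -46752/7 + 36 = -46500/7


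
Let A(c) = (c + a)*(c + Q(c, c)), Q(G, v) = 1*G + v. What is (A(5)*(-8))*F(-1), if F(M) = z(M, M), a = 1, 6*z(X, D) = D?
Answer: 120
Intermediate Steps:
z(X, D) = D/6
Q(G, v) = G + v
F(M) = M/6
A(c) = 3*c*(1 + c) (A(c) = (c + 1)*(c + (c + c)) = (1 + c)*(c + 2*c) = (1 + c)*(3*c) = 3*c*(1 + c))
(A(5)*(-8))*F(-1) = ((3*5*(1 + 5))*(-8))*((1/6)*(-1)) = ((3*5*6)*(-8))*(-1/6) = (90*(-8))*(-1/6) = -720*(-1/6) = 120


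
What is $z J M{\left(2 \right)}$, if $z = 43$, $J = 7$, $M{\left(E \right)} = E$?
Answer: $602$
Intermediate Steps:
$z J M{\left(2 \right)} = 43 \cdot 7 \cdot 2 = 301 \cdot 2 = 602$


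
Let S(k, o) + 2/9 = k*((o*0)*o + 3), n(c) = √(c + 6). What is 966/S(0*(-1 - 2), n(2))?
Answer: -4347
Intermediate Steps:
n(c) = √(6 + c)
S(k, o) = -2/9 + 3*k (S(k, o) = -2/9 + k*((o*0)*o + 3) = -2/9 + k*(0*o + 3) = -2/9 + k*(0 + 3) = -2/9 + k*3 = -2/9 + 3*k)
966/S(0*(-1 - 2), n(2)) = 966/(-2/9 + 3*(0*(-1 - 2))) = 966/(-2/9 + 3*(0*(-3))) = 966/(-2/9 + 3*0) = 966/(-2/9 + 0) = 966/(-2/9) = 966*(-9/2) = -4347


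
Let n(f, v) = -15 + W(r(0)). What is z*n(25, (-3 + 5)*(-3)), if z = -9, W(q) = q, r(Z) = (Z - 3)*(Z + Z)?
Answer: 135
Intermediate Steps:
r(Z) = 2*Z*(-3 + Z) (r(Z) = (-3 + Z)*(2*Z) = 2*Z*(-3 + Z))
n(f, v) = -15 (n(f, v) = -15 + 2*0*(-3 + 0) = -15 + 2*0*(-3) = -15 + 0 = -15)
z*n(25, (-3 + 5)*(-3)) = -9*(-15) = 135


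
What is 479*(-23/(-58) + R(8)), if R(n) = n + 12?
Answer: 566657/58 ≈ 9770.0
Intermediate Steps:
R(n) = 12 + n
479*(-23/(-58) + R(8)) = 479*(-23/(-58) + (12 + 8)) = 479*(-23*(-1/58) + 20) = 479*(23/58 + 20) = 479*(1183/58) = 566657/58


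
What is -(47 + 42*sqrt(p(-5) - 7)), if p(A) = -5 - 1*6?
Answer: -47 - 126*I*sqrt(2) ≈ -47.0 - 178.19*I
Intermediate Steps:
p(A) = -11 (p(A) = -5 - 6 = -11)
-(47 + 42*sqrt(p(-5) - 7)) = -(47 + 42*sqrt(-11 - 7)) = -(47 + 42*sqrt(-18)) = -(47 + 42*(3*I*sqrt(2))) = -(47 + 126*I*sqrt(2)) = -47 - 126*I*sqrt(2)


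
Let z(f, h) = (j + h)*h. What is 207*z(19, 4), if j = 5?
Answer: 7452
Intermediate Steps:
z(f, h) = h*(5 + h) (z(f, h) = (5 + h)*h = h*(5 + h))
207*z(19, 4) = 207*(4*(5 + 4)) = 207*(4*9) = 207*36 = 7452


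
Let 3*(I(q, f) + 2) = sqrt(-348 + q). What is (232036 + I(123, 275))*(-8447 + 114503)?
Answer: 24608597904 + 530280*I ≈ 2.4609e+10 + 5.3028e+5*I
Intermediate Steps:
I(q, f) = -2 + sqrt(-348 + q)/3
(232036 + I(123, 275))*(-8447 + 114503) = (232036 + (-2 + sqrt(-348 + 123)/3))*(-8447 + 114503) = (232036 + (-2 + sqrt(-225)/3))*106056 = (232036 + (-2 + (15*I)/3))*106056 = (232036 + (-2 + 5*I))*106056 = (232034 + 5*I)*106056 = 24608597904 + 530280*I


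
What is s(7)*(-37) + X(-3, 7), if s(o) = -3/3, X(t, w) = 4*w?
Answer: 65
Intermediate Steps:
s(o) = -1 (s(o) = -3*⅓ = -1)
s(7)*(-37) + X(-3, 7) = -1*(-37) + 4*7 = 37 + 28 = 65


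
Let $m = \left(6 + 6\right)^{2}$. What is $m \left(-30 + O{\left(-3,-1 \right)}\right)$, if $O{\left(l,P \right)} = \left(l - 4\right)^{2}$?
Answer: $2736$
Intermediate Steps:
$O{\left(l,P \right)} = \left(-4 + l\right)^{2}$
$m = 144$ ($m = 12^{2} = 144$)
$m \left(-30 + O{\left(-3,-1 \right)}\right) = 144 \left(-30 + \left(-4 - 3\right)^{2}\right) = 144 \left(-30 + \left(-7\right)^{2}\right) = 144 \left(-30 + 49\right) = 144 \cdot 19 = 2736$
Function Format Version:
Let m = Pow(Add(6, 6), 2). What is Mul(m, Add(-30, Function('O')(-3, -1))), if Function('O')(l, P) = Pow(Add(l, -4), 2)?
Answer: 2736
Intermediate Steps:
Function('O')(l, P) = Pow(Add(-4, l), 2)
m = 144 (m = Pow(12, 2) = 144)
Mul(m, Add(-30, Function('O')(-3, -1))) = Mul(144, Add(-30, Pow(Add(-4, -3), 2))) = Mul(144, Add(-30, Pow(-7, 2))) = Mul(144, Add(-30, 49)) = Mul(144, 19) = 2736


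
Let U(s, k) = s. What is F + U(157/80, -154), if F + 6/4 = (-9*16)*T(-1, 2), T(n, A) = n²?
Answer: -11483/80 ≈ -143.54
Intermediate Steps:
F = -291/2 (F = -3/2 - 9*16*(-1)² = -3/2 - 144*1 = -3/2 - 144 = -291/2 ≈ -145.50)
F + U(157/80, -154) = -291/2 + 157/80 = -11483/80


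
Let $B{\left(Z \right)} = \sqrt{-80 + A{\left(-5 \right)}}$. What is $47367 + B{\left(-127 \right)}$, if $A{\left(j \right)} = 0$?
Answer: $47367 + 4 i \sqrt{5} \approx 47367.0 + 8.9443 i$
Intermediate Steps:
$B{\left(Z \right)} = 4 i \sqrt{5}$ ($B{\left(Z \right)} = \sqrt{-80 + 0} = \sqrt{-80} = 4 i \sqrt{5}$)
$47367 + B{\left(-127 \right)} = 47367 + 4 i \sqrt{5}$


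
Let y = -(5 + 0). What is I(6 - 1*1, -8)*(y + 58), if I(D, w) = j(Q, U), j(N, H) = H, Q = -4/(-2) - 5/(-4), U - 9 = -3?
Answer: 318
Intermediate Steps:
U = 6 (U = 9 - 3 = 6)
Q = 13/4 (Q = -4*(-½) - 5*(-¼) = 2 + 5/4 = 13/4 ≈ 3.2500)
I(D, w) = 6
y = -5 (y = -1*5 = -5)
I(6 - 1*1, -8)*(y + 58) = 6*(-5 + 58) = 6*53 = 318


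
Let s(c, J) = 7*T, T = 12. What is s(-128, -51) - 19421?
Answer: -19337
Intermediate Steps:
s(c, J) = 84 (s(c, J) = 7*12 = 84)
s(-128, -51) - 19421 = 84 - 19421 = -19337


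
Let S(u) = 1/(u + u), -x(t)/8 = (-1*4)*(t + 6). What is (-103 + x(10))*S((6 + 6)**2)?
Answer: 409/288 ≈ 1.4201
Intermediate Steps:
x(t) = 192 + 32*t (x(t) = -8*(-1*4)*(t + 6) = -(-32)*(6 + t) = -8*(-24 - 4*t) = 192 + 32*t)
S(u) = 1/(2*u)
(-103 + x(10))*S((6 + 6)**2) = (-103 + (192 + 32*10))*(1/(2*((6 + 6)**2))) = (-103 + (192 + 320))*(1/(2*(12**2))) = (-103 + 512)*((1/2)/144) = 409*((1/2)*(1/144)) = 409*(1/288) = 409/288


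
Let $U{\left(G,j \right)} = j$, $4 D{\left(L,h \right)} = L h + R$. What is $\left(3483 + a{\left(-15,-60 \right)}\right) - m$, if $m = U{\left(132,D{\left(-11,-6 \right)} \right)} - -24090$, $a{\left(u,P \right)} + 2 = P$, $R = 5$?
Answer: $- \frac{82747}{4} \approx -20687.0$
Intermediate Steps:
$a{\left(u,P \right)} = -2 + P$
$D{\left(L,h \right)} = \frac{5}{4} + \frac{L h}{4}$ ($D{\left(L,h \right)} = \frac{L h + 5}{4} = \frac{5 + L h}{4} = \frac{5}{4} + \frac{L h}{4}$)
$m = \frac{96431}{4}$ ($m = \left(\frac{5}{4} + \frac{1}{4} \left(-11\right) \left(-6\right)\right) - -24090 = \left(\frac{5}{4} + \frac{33}{2}\right) + 24090 = \frac{71}{4} + 24090 = \frac{96431}{4} \approx 24108.0$)
$\left(3483 + a{\left(-15,-60 \right)}\right) - m = \left(3483 - 62\right) - \frac{96431}{4} = 3421 - \frac{96431}{4} = - \frac{82747}{4}$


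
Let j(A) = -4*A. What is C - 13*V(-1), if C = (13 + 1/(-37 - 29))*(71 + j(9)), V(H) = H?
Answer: 30853/66 ≈ 467.47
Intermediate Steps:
C = 29995/66 (C = (13 + 1/(-37 - 29))*(71 - 4*9) = (13 + 1/(-66))*(71 - 36) = (13 - 1/66)*35 = (857/66)*35 = 29995/66 ≈ 454.47)
C - 13*V(-1) = 29995/66 - 13*(-1) = 29995/66 + 13 = 30853/66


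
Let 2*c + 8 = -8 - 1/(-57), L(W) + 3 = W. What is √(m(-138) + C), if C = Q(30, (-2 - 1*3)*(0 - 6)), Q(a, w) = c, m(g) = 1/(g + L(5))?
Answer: I*√120165690/3876 ≈ 2.8282*I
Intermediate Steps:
L(W) = -3 + W
m(g) = 1/(2 + g) (m(g) = 1/(g + (-3 + 5)) = 1/(g + 2) = 1/(2 + g))
c = -911/114 (c = -4 + (-8 - 1/(-57))/2 = -4 + (-8 - 1*(-1/57))/2 = -4 + (-8 + 1/57)/2 = -4 + (½)*(-455/57) = -4 - 455/114 = -911/114 ≈ -7.9912)
Q(a, w) = -911/114
C = -911/114 ≈ -7.9912
√(m(-138) + C) = √(1/(2 - 138) - 911/114) = √(1/(-136) - 911/114) = √(-1/136 - 911/114) = √(-62005/7752) = I*√120165690/3876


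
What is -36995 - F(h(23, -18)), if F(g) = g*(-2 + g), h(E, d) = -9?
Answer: -37094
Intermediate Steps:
-36995 - F(h(23, -18)) = -36995 - (-9)*(-2 - 9) = -36995 - (-9)*(-11) = -36995 - 1*99 = -36995 - 99 = -37094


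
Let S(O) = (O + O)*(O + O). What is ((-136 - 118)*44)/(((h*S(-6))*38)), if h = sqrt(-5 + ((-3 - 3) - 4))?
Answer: 1397*I*sqrt(15)/10260 ≈ 0.52734*I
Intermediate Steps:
S(O) = 4*O**2 (S(O) = (2*O)*(2*O) = 4*O**2)
h = I*sqrt(15) (h = sqrt(-5 + (-6 - 4)) = sqrt(-5 - 10) = sqrt(-15) = I*sqrt(15) ≈ 3.873*I)
((-136 - 118)*44)/(((h*S(-6))*38)) = ((-136 - 118)*44)/((((I*sqrt(15))*(4*(-6)**2))*38)) = (-254*44)/((((I*sqrt(15))*(4*36))*38)) = -11176*(-I*sqrt(15)/82080) = -(-1397)*I*sqrt(15)/10260 = 1397*I*sqrt(15)/10260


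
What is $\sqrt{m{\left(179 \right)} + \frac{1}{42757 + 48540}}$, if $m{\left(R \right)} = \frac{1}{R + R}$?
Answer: $\frac{\sqrt{2995681899530}}{32684326} \approx 0.052955$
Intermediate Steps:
$m{\left(R \right)} = \frac{1}{2 R}$
$\sqrt{m{\left(179 \right)} + \frac{1}{42757 + 48540}} = \sqrt{\frac{1}{2 \cdot 179} + \frac{1}{42757 + 48540}} = \sqrt{\frac{1}{2} \cdot \frac{1}{179} + \frac{1}{91297}} = \sqrt{\frac{1}{358} + \frac{1}{91297}} = \sqrt{\frac{91655}{32684326}} = \frac{\sqrt{2995681899530}}{32684326}$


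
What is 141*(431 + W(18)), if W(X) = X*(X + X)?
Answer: 152139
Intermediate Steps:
W(X) = 2*X² (W(X) = X*(2*X) = 2*X²)
141*(431 + W(18)) = 141*(431 + 2*18²) = 141*(431 + 2*324) = 141*(431 + 648) = 141*1079 = 152139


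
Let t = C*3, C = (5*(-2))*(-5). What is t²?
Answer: 22500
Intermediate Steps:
C = 50 (C = -10*(-5) = 50)
t = 150 (t = 50*3 = 150)
t² = 150² = 22500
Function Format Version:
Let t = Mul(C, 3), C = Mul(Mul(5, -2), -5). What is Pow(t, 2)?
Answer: 22500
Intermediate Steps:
C = 50 (C = Mul(-10, -5) = 50)
t = 150 (t = Mul(50, 3) = 150)
Pow(t, 2) = Pow(150, 2) = 22500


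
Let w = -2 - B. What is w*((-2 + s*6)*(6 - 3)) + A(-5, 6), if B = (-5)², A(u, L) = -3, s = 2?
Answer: -813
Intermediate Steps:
B = 25
w = -27 (w = -2 - 1*25 = -2 - 25 = -27)
w*((-2 + s*6)*(6 - 3)) + A(-5, 6) = -27*(-2 + 2*6)*(6 - 3) - 3 = -27*(-2 + 12)*3 - 3 = -270*3 - 3 = -27*30 - 3 = -810 - 3 = -813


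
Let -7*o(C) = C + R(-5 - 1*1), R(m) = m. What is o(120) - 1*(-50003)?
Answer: 349907/7 ≈ 49987.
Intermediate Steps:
o(C) = 6/7 - C/7 (o(C) = -(C + (-5 - 1*1))/7 = -(C + (-5 - 1))/7 = -(C - 6)/7 = -(-6 + C)/7 = 6/7 - C/7)
o(120) - 1*(-50003) = (6/7 - 1/7*120) - 1*(-50003) = (6/7 - 120/7) + 50003 = -114/7 + 50003 = 349907/7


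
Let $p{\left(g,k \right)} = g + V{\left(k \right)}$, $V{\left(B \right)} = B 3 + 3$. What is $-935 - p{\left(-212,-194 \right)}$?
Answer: $-144$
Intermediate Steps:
$V{\left(B \right)} = 3 + 3 B$ ($V{\left(B \right)} = 3 B + 3 = 3 + 3 B$)
$p{\left(g,k \right)} = 3 + g + 3 k$ ($p{\left(g,k \right)} = g + \left(3 + 3 k\right) = 3 + g + 3 k$)
$-935 - p{\left(-212,-194 \right)} = -935 - \left(3 - 212 + 3 \left(-194\right)\right) = -935 - \left(3 - 212 - 582\right) = -935 - -791 = -935 + 791 = -144$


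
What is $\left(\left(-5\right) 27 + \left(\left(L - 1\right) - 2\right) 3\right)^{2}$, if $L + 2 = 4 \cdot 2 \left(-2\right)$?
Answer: $39204$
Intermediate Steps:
$L = -18$ ($L = -2 + 4 \cdot 2 \left(-2\right) = -2 + 8 \left(-2\right) = -2 - 16 = -18$)
$\left(\left(-5\right) 27 + \left(\left(L - 1\right) - 2\right) 3\right)^{2} = \left(\left(-5\right) 27 + \left(\left(-18 - 1\right) - 2\right) 3\right)^{2} = \left(-135 + \left(\left(-18 - 1\right) - 2\right) 3\right)^{2} = \left(-135 + \left(-19 - 2\right) 3\right)^{2} = \left(-135 - 63\right)^{2} = \left(-198\right)^{2} = 39204$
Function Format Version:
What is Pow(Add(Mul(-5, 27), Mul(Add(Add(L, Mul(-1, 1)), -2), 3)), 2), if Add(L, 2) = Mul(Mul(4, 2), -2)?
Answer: 39204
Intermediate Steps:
L = -18 (L = Add(-2, Mul(Mul(4, 2), -2)) = Add(-2, Mul(8, -2)) = Add(-2, -16) = -18)
Pow(Add(Mul(-5, 27), Mul(Add(Add(L, Mul(-1, 1)), -2), 3)), 2) = Pow(Add(Mul(-5, 27), Mul(Add(Add(-18, Mul(-1, 1)), -2), 3)), 2) = Pow(Add(-135, Mul(Add(Add(-18, -1), -2), 3)), 2) = Pow(Add(-135, Mul(Add(-19, -2), 3)), 2) = Pow(Add(-135, Mul(-21, 3)), 2) = Pow(Add(-135, -63), 2) = Pow(-198, 2) = 39204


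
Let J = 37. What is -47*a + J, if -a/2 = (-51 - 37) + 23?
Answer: -6073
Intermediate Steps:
a = 130 (a = -2*((-51 - 37) + 23) = -2*(-88 + 23) = -2*(-65) = 130)
-47*a + J = -47*130 + 37 = -6110 + 37 = -6073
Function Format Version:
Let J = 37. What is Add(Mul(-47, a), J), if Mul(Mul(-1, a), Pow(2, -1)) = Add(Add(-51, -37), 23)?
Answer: -6073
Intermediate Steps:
a = 130 (a = Mul(-2, Add(Add(-51, -37), 23)) = Mul(-2, Add(-88, 23)) = Mul(-2, -65) = 130)
Add(Mul(-47, a), J) = Add(Mul(-47, 130), 37) = Add(-6110, 37) = -6073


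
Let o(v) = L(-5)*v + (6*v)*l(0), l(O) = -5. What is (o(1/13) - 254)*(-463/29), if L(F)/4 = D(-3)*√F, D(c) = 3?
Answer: 1542716/377 - 5556*I*√5/377 ≈ 4092.1 - 32.954*I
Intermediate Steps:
L(F) = 12*√F (L(F) = 4*(3*√F) = 12*√F)
o(v) = -30*v + 12*I*v*√5 (o(v) = (12*√(-5))*v + (6*v)*(-5) = (12*(I*√5))*v - 30*v = (12*I*√5)*v - 30*v = 12*I*v*√5 - 30*v = -30*v + 12*I*v*√5)
(o(1/13) - 254)*(-463/29) = (6*(-5 + 2*I*√5)/13 - 254)*(-463/29) = (6*(1/13)*(-5 + 2*I*√5) - 254)*(-463*1/29) = ((-30/13 + 12*I*√5/13) - 254)*(-463/29) = (-3332/13 + 12*I*√5/13)*(-463/29) = 1542716/377 - 5556*I*√5/377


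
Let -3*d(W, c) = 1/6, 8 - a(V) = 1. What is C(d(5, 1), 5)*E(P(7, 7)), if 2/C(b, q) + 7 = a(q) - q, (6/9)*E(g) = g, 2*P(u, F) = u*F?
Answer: -147/10 ≈ -14.700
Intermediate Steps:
a(V) = 7 (a(V) = 8 - 1*1 = 8 - 1 = 7)
d(W, c) = -1/18 (d(W, c) = -1/(3*6) = -⅓*⅙ = -1/18)
P(u, F) = F*u/2 (P(u, F) = (u*F)/2 = (F*u)/2 = F*u/2)
E(g) = 3*g/2
C(b, q) = -2/q (C(b, q) = 2/(-7 + (7 - q)) = 2/((-q)) = 2*(-1/q) = -2/q)
C(d(5, 1), 5)*E(P(7, 7)) = (-2/5)*(3*((½)*7*7)/2) = (-2*⅕)*((3/2)*(49/2)) = -⅖*147/4 = -147/10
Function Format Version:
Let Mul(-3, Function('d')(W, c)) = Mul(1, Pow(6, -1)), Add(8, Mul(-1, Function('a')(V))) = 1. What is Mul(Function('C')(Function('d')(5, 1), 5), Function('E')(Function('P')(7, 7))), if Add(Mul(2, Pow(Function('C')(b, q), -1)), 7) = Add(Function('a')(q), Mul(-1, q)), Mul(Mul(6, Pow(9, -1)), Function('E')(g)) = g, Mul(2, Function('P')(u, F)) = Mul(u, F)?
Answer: Rational(-147, 10) ≈ -14.700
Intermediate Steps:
Function('a')(V) = 7 (Function('a')(V) = Add(8, Mul(-1, 1)) = Add(8, -1) = 7)
Function('d')(W, c) = Rational(-1, 18) (Function('d')(W, c) = Mul(Rational(-1, 3), Mul(1, Pow(6, -1))) = Mul(Rational(-1, 3), Mul(1, Rational(1, 6))) = Mul(Rational(-1, 3), Rational(1, 6)) = Rational(-1, 18))
Function('P')(u, F) = Mul(Rational(1, 2), F, u) (Function('P')(u, F) = Mul(Rational(1, 2), Mul(u, F)) = Mul(Rational(1, 2), Mul(F, u)) = Mul(Rational(1, 2), F, u))
Function('E')(g) = Mul(Rational(3, 2), g)
Function('C')(b, q) = Mul(-2, Pow(q, -1)) (Function('C')(b, q) = Mul(2, Pow(Add(-7, Add(7, Mul(-1, q))), -1)) = Mul(2, Pow(Mul(-1, q), -1)) = Mul(2, Mul(-1, Pow(q, -1))) = Mul(-2, Pow(q, -1)))
Mul(Function('C')(Function('d')(5, 1), 5), Function('E')(Function('P')(7, 7))) = Mul(Mul(-2, Pow(5, -1)), Mul(Rational(3, 2), Mul(Rational(1, 2), 7, 7))) = Mul(Mul(-2, Rational(1, 5)), Mul(Rational(3, 2), Rational(49, 2))) = Mul(Rational(-2, 5), Rational(147, 4)) = Rational(-147, 10)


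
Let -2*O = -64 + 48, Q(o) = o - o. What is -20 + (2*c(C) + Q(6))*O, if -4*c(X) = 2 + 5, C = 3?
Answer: -48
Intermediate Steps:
Q(o) = 0
c(X) = -7/4 (c(X) = -(2 + 5)/4 = -1/4*7 = -7/4)
O = 8 (O = -(-64 + 48)/2 = -1/2*(-16) = 8)
-20 + (2*c(C) + Q(6))*O = -20 + (2*(-7/4) + 0)*8 = -20 + (-7/2 + 0)*8 = -20 - 7/2*8 = -20 - 28 = -48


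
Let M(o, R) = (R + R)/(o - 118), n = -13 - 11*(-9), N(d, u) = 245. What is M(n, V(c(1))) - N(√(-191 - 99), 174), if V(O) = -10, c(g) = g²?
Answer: -1955/8 ≈ -244.38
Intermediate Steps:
n = 86 (n = -13 + 99 = 86)
M(o, R) = 2*R/(-118 + o) (M(o, R) = (2*R)/(-118 + o) = 2*R/(-118 + o))
M(n, V(c(1))) - N(√(-191 - 99), 174) = 2*(-10)/(-118 + 86) - 1*245 = 2*(-10)/(-32) - 245 = 2*(-10)*(-1/32) - 245 = 5/8 - 245 = -1955/8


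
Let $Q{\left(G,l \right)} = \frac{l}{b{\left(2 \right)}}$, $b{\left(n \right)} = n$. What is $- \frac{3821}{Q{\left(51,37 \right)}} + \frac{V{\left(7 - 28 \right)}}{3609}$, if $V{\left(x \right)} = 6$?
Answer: $- \frac{9193252}{44511} \approx -206.54$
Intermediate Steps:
$Q{\left(G,l \right)} = \frac{l}{2}$
$- \frac{3821}{Q{\left(51,37 \right)}} + \frac{V{\left(7 - 28 \right)}}{3609} = - \frac{3821}{\frac{1}{2} \cdot 37} + \frac{6}{3609} = - \frac{3821}{\frac{37}{2}} + 6 \cdot \frac{1}{3609} = \left(-3821\right) \frac{2}{37} + \frac{2}{1203} = - \frac{7642}{37} + \frac{2}{1203} = - \frac{9193252}{44511}$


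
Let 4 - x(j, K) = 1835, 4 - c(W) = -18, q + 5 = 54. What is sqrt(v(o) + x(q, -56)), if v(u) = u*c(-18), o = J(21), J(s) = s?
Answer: 37*I ≈ 37.0*I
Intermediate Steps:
q = 49 (q = -5 + 54 = 49)
o = 21
c(W) = 22 (c(W) = 4 - 1*(-18) = 4 + 18 = 22)
x(j, K) = -1831 (x(j, K) = 4 - 1*1835 = 4 - 1835 = -1831)
v(u) = 22*u (v(u) = u*22 = 22*u)
sqrt(v(o) + x(q, -56)) = sqrt(22*21 - 1831) = sqrt(462 - 1831) = sqrt(-1369) = 37*I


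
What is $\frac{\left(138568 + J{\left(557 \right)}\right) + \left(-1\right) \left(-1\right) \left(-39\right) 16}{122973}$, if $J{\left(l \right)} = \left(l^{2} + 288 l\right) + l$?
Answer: $\frac{609166}{122973} \approx 4.9537$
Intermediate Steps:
$J{\left(l \right)} = l^{2} + 289 l$
$\frac{\left(138568 + J{\left(557 \right)}\right) + \left(-1\right) \left(-1\right) \left(-39\right) 16}{122973} = \frac{\left(138568 + 557 \left(289 + 557\right)\right) + \left(-1\right) \left(-1\right) \left(-39\right) 16}{122973} = \left(\left(138568 + 557 \cdot 846\right) + 1 \left(-39\right) 16\right) \frac{1}{122973} = \left(\left(138568 + 471222\right) - 624\right) \frac{1}{122973} = \left(609790 - 624\right) \frac{1}{122973} = 609166 \cdot \frac{1}{122973} = \frac{609166}{122973}$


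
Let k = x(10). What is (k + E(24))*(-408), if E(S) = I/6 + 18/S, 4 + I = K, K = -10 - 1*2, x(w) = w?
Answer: -3298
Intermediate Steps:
K = -12 (K = -10 - 2 = -12)
I = -16 (I = -4 - 12 = -16)
k = 10
E(S) = -8/3 + 18/S (E(S) = -16/6 + 18/S = -16*1/6 + 18/S = -8/3 + 18/S)
(k + E(24))*(-408) = (10 + (-8/3 + 18/24))*(-408) = (10 + (-8/3 + 18*(1/24)))*(-408) = (10 + (-8/3 + 3/4))*(-408) = (10 - 23/12)*(-408) = (97/12)*(-408) = -3298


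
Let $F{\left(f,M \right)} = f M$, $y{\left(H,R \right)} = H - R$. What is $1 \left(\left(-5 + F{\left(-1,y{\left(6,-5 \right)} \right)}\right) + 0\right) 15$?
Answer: $-240$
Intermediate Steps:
$F{\left(f,M \right)} = M f$
$1 \left(\left(-5 + F{\left(-1,y{\left(6,-5 \right)} \right)}\right) + 0\right) 15 = 1 \left(\left(-5 + \left(6 - -5\right) \left(-1\right)\right) + 0\right) 15 = 1 \left(\left(-5 + \left(6 + 5\right) \left(-1\right)\right) + 0\right) 15 = 1 \left(\left(-5 + 11 \left(-1\right)\right) + 0\right) 15 = 1 \left(\left(-5 - 11\right) + 0\right) 15 = 1 \left(-16 + 0\right) 15 = 1 \left(-16\right) 15 = \left(-16\right) 15 = -240$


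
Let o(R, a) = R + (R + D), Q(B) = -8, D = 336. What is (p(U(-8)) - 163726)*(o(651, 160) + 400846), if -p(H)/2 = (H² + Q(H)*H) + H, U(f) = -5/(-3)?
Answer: -593009461016/9 ≈ -6.5890e+10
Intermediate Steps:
o(R, a) = 336 + 2*R (o(R, a) = R + (R + 336) = R + (336 + R) = 336 + 2*R)
U(f) = 5/3 (U(f) = -5*(-⅓) = 5/3)
p(H) = -2*H² + 14*H (p(H) = -2*((H² - 8*H) + H) = -2*(H² - 7*H) = -2*H² + 14*H)
(p(U(-8)) - 163726)*(o(651, 160) + 400846) = (2*(5/3)*(7 - 1*5/3) - 163726)*((336 + 2*651) + 400846) = (2*(5/3)*(7 - 5/3) - 163726)*((336 + 1302) + 400846) = (2*(5/3)*(16/3) - 163726)*(1638 + 400846) = (160/9 - 163726)*402484 = -1473374/9*402484 = -593009461016/9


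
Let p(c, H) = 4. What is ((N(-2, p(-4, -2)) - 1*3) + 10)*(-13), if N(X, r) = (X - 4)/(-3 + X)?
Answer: -533/5 ≈ -106.60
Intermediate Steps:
N(X, r) = (-4 + X)/(-3 + X)
((N(-2, p(-4, -2)) - 1*3) + 10)*(-13) = (((-4 - 2)/(-3 - 2) - 1*3) + 10)*(-13) = ((-6/(-5) - 3) + 10)*(-13) = ((-⅕*(-6) - 3) + 10)*(-13) = ((6/5 - 3) + 10)*(-13) = (-9/5 + 10)*(-13) = (41/5)*(-13) = -533/5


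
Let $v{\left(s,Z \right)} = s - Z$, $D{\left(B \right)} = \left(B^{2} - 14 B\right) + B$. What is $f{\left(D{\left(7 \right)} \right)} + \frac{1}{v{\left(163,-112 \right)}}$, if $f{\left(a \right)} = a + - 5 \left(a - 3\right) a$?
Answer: $- \frac{2610299}{275} \approx -9492.0$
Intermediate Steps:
$D{\left(B \right)} = B^{2} - 13 B$
$f{\left(a \right)} = a + a \left(15 - 5 a\right)$ ($f{\left(a \right)} = a + - 5 \left(-3 + a\right) a = a + \left(15 - 5 a\right) a = a + a \left(15 - 5 a\right)$)
$f{\left(D{\left(7 \right)} \right)} + \frac{1}{v{\left(163,-112 \right)}} = 7 \left(-13 + 7\right) \left(16 - 5 \cdot 7 \left(-13 + 7\right)\right) + \frac{1}{163 - -112} = 7 \left(-6\right) \left(16 - 5 \cdot 7 \left(-6\right)\right) + \frac{1}{163 + 112} = - 42 \left(16 - -210\right) + \frac{1}{275} = - 42 \left(16 + 210\right) + \frac{1}{275} = \left(-42\right) 226 + \frac{1}{275} = -9492 + \frac{1}{275} = - \frac{2610299}{275}$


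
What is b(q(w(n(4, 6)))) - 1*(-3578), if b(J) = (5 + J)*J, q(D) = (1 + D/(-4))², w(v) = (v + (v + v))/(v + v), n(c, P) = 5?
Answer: 14664113/4096 ≈ 3580.1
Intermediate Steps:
w(v) = 3/2 (w(v) = (v + 2*v)/((2*v)) = (3*v)*(1/(2*v)) = 3/2)
q(D) = (1 - D/4)² (q(D) = (1 + D*(-¼))² = (1 - D/4)²)
b(J) = J*(5 + J)
b(q(w(n(4, 6)))) - 1*(-3578) = ((-4 + 3/2)²/16)*(5 + (-4 + 3/2)²/16) - 1*(-3578) = ((-5/2)²/16)*(5 + (-5/2)²/16) + 3578 = ((1/16)*(25/4))*(5 + (1/16)*(25/4)) + 3578 = 25*(5 + 25/64)/64 + 3578 = (25/64)*(345/64) + 3578 = 8625/4096 + 3578 = 14664113/4096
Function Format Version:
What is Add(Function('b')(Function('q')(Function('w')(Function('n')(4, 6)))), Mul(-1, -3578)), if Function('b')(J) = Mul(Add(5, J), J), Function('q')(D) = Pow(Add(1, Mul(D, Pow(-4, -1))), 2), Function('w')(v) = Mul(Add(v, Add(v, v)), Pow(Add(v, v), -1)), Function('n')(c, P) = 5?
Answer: Rational(14664113, 4096) ≈ 3580.1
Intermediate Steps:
Function('w')(v) = Rational(3, 2) (Function('w')(v) = Mul(Add(v, Mul(2, v)), Pow(Mul(2, v), -1)) = Mul(Mul(3, v), Mul(Rational(1, 2), Pow(v, -1))) = Rational(3, 2))
Function('q')(D) = Pow(Add(1, Mul(Rational(-1, 4), D)), 2) (Function('q')(D) = Pow(Add(1, Mul(D, Rational(-1, 4))), 2) = Pow(Add(1, Mul(Rational(-1, 4), D)), 2))
Function('b')(J) = Mul(J, Add(5, J))
Add(Function('b')(Function('q')(Function('w')(Function('n')(4, 6)))), Mul(-1, -3578)) = Add(Mul(Mul(Rational(1, 16), Pow(Add(-4, Rational(3, 2)), 2)), Add(5, Mul(Rational(1, 16), Pow(Add(-4, Rational(3, 2)), 2)))), Mul(-1, -3578)) = Add(Mul(Mul(Rational(1, 16), Pow(Rational(-5, 2), 2)), Add(5, Mul(Rational(1, 16), Pow(Rational(-5, 2), 2)))), 3578) = Add(Mul(Mul(Rational(1, 16), Rational(25, 4)), Add(5, Mul(Rational(1, 16), Rational(25, 4)))), 3578) = Add(Mul(Rational(25, 64), Add(5, Rational(25, 64))), 3578) = Add(Mul(Rational(25, 64), Rational(345, 64)), 3578) = Add(Rational(8625, 4096), 3578) = Rational(14664113, 4096)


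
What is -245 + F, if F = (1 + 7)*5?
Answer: -205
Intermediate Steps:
F = 40 (F = 8*5 = 40)
-245 + F = -245 + 40 = -205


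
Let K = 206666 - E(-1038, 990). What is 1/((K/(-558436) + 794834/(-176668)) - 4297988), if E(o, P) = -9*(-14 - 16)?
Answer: -12332221406/53003799657267147 ≈ -2.3267e-7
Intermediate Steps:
E(o, P) = 270 (E(o, P) = -9*(-30) = 270)
K = 206396 (K = 206666 - 1*270 = 206666 - 270 = 206396)
1/((K/(-558436) + 794834/(-176668)) - 4297988) = 1/((206396/(-558436) + 794834/(-176668)) - 4297988) = 1/((206396*(-1/558436) + 794834*(-1/176668)) - 4297988) = 1/((-51599/139609 - 397417/88334) - 4297988) = 1/(-60040936019/12332221406 - 4297988) = 1/(-53003799657267147/12332221406) = -12332221406/53003799657267147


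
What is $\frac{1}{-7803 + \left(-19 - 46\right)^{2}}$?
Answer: $- \frac{1}{3578} \approx -0.00027949$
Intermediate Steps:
$\frac{1}{-7803 + \left(-19 - 46\right)^{2}} = \frac{1}{-7803 + \left(-65\right)^{2}} = \frac{1}{-7803 + 4225} = \frac{1}{-3578} = - \frac{1}{3578}$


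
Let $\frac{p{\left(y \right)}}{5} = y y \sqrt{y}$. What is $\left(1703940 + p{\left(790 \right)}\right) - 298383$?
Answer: $1405557 + 3120500 \sqrt{790} \approx 8.9113 \cdot 10^{7}$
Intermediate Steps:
$p{\left(y \right)} = 5 y^{\frac{5}{2}}$ ($p{\left(y \right)} = 5 y y \sqrt{y} = 5 y^{2} \sqrt{y} = 5 y^{\frac{5}{2}}$)
$\left(1703940 + p{\left(790 \right)}\right) - 298383 = \left(1703940 + 5 \cdot 790^{\frac{5}{2}}\right) - 298383 = \left(1703940 + 5 \cdot 624100 \sqrt{790}\right) - 298383 = \left(1703940 + 3120500 \sqrt{790}\right) - 298383 = 1405557 + 3120500 \sqrt{790}$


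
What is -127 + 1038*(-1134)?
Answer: -1177219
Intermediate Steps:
-127 + 1038*(-1134) = -127 - 1177092 = -1177219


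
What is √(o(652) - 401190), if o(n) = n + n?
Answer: I*√399886 ≈ 632.37*I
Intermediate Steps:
o(n) = 2*n
√(o(652) - 401190) = √(2*652 - 401190) = √(1304 - 401190) = √(-399886) = I*√399886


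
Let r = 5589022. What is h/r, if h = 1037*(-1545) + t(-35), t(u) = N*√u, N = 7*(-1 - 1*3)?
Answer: -94245/328766 - 14*I*√35/2794511 ≈ -0.28666 - 2.9638e-5*I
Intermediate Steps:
N = -28 (N = 7*(-1 - 3) = 7*(-4) = -28)
t(u) = -28*√u
h = -1602165 - 28*I*√35 (h = 1037*(-1545) - 28*I*√35 = -1602165 - 28*I*√35 ≈ -1.6022e+6 - 165.65*I)
h/r = (-1602165 - 28*I*√35)/5589022 = (-1602165 - 28*I*√35)*(1/5589022) = -94245/328766 - 14*I*√35/2794511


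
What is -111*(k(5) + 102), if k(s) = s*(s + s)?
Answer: -16872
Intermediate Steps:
k(s) = 2*s² (k(s) = s*(2*s) = 2*s²)
-111*(k(5) + 102) = -111*(2*5² + 102) = -111*(2*25 + 102) = -111*(50 + 102) = -111*152 = -16872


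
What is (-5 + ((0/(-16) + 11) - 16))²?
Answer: 100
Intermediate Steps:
(-5 + ((0/(-16) + 11) - 16))² = (-5 + ((0*(-1/16) + 11) - 16))² = (-5 + ((0 + 11) - 16))² = (-5 + (11 - 16))² = (-5 - 5)² = (-10)² = 100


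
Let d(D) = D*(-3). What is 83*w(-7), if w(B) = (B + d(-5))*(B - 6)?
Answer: -8632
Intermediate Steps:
d(D) = -3*D
w(B) = (-6 + B)*(15 + B) (w(B) = (B - 3*(-5))*(B - 6) = (B + 15)*(-6 + B) = (15 + B)*(-6 + B) = (-6 + B)*(15 + B))
83*w(-7) = 83*(-90 + (-7)² + 9*(-7)) = 83*(-90 + 49 - 63) = 83*(-104) = -8632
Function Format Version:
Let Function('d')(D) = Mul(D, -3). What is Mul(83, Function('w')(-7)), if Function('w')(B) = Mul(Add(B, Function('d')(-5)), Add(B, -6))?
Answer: -8632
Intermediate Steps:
Function('d')(D) = Mul(-3, D)
Function('w')(B) = Mul(Add(-6, B), Add(15, B)) (Function('w')(B) = Mul(Add(B, Mul(-3, -5)), Add(B, -6)) = Mul(Add(B, 15), Add(-6, B)) = Mul(Add(15, B), Add(-6, B)) = Mul(Add(-6, B), Add(15, B)))
Mul(83, Function('w')(-7)) = Mul(83, Add(-90, Pow(-7, 2), Mul(9, -7))) = Mul(83, Add(-90, 49, -63)) = Mul(83, -104) = -8632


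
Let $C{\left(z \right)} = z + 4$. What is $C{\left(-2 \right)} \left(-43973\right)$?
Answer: $-87946$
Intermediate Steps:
$C{\left(z \right)} = 4 + z$
$C{\left(-2 \right)} \left(-43973\right) = \left(4 - 2\right) \left(-43973\right) = 2 \left(-43973\right) = -87946$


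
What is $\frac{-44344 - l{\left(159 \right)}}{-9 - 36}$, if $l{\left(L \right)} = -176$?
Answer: $\frac{44168}{45} \approx 981.51$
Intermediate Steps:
$\frac{-44344 - l{\left(159 \right)}}{-9 - 36} = \frac{-44344 - -176}{-9 - 36} = \frac{-44344 + 176}{-45} = \left(-44168\right) \left(- \frac{1}{45}\right) = \frac{44168}{45}$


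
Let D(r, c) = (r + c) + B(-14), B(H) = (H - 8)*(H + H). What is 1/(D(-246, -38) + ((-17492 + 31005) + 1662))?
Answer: 1/15507 ≈ 6.4487e-5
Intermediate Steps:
B(H) = 2*H*(-8 + H) (B(H) = (-8 + H)*(2*H) = 2*H*(-8 + H))
D(r, c) = 616 + c + r (D(r, c) = (r + c) + 2*(-14)*(-8 - 14) = (c + r) + 2*(-14)*(-22) = (c + r) + 616 = 616 + c + r)
1/(D(-246, -38) + ((-17492 + 31005) + 1662)) = 1/((616 - 38 - 246) + ((-17492 + 31005) + 1662)) = 1/(332 + (13513 + 1662)) = 1/(332 + 15175) = 1/15507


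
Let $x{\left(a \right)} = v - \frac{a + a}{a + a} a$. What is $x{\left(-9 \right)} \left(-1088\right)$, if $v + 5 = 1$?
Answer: $-5440$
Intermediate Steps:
$v = -4$ ($v = -5 + 1 = -4$)
$x{\left(a \right)} = -4 - a$ ($x{\left(a \right)} = -4 - \frac{a + a}{a + a} a = -4 - \frac{2 a}{2 a} a = -4 - 2 a \frac{1}{2 a} a = -4 - 1 a = -4 - a$)
$x{\left(-9 \right)} \left(-1088\right) = \left(-4 - -9\right) \left(-1088\right) = \left(-4 + 9\right) \left(-1088\right) = 5 \left(-1088\right) = -5440$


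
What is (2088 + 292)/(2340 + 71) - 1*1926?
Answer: -4641206/2411 ≈ -1925.0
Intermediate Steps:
(2088 + 292)/(2340 + 71) - 1*1926 = 2380/2411 - 1926 = -4641206/2411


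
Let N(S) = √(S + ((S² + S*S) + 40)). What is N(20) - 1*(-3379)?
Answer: 3379 + 2*√215 ≈ 3408.3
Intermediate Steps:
N(S) = √(40 + S + 2*S²) (N(S) = √(S + ((S² + S²) + 40)) = √(S + (2*S² + 40)) = √(S + (40 + 2*S²)) = √(40 + S + 2*S²))
N(20) - 1*(-3379) = √(40 + 20 + 2*20²) - 1*(-3379) = √(40 + 20 + 2*400) + 3379 = √(40 + 20 + 800) + 3379 = √860 + 3379 = 2*√215 + 3379 = 3379 + 2*√215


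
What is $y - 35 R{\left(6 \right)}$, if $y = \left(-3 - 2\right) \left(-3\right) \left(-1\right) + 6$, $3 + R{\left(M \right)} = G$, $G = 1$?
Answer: $61$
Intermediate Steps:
$R{\left(M \right)} = -2$ ($R{\left(M \right)} = -3 + 1 = -2$)
$y = -9$ ($y = \left(-5\right) \left(-3\right) \left(-1\right) + 6 = 15 \left(-1\right) + 6 = -15 + 6 = -9$)
$y - 35 R{\left(6 \right)} = -9 - -70 = -9 + 70 = 61$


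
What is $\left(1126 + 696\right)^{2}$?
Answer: $3319684$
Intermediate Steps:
$\left(1126 + 696\right)^{2} = 1822^{2} = 3319684$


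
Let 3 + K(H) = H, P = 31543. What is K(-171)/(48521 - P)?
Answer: -87/8489 ≈ -0.010249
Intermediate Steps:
K(H) = -3 + H
K(-171)/(48521 - P) = (-3 - 171)/(48521 - 1*31543) = -174/(48521 - 31543) = -174/16978 = -174*1/16978 = -87/8489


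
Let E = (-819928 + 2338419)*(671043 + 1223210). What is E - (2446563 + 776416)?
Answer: 2876402909244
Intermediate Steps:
E = 2876406132223 (E = 1518491*1894253 = 2876406132223)
E - (2446563 + 776416) = 2876406132223 - (2446563 + 776416) = 2876406132223 - 1*3222979 = 2876406132223 - 3222979 = 2876402909244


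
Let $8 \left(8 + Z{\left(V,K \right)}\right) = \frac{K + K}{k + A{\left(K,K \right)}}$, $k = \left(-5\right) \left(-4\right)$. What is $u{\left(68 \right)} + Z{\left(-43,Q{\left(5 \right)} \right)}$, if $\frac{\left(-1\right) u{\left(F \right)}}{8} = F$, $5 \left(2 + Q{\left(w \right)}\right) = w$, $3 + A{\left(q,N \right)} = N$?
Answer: $- \frac{35329}{64} \approx -552.02$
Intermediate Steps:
$A{\left(q,N \right)} = -3 + N$
$Q{\left(w \right)} = -2 + \frac{w}{5}$
$u{\left(F \right)} = - 8 F$
$k = 20$
$Z{\left(V,K \right)} = -8 + \frac{K}{4 \left(17 + K\right)}$ ($Z{\left(V,K \right)} = -8 + \frac{\left(K + K\right) \frac{1}{20 + \left(-3 + K\right)}}{8} = -8 + \frac{2 K \frac{1}{17 + K}}{8} = -8 + \frac{K}{4 \left(17 + K\right)}$)
$u{\left(68 \right)} + Z{\left(-43,Q{\left(5 \right)} \right)} = \left(-8\right) 68 + \frac{-544 - 31 \left(-2 + \frac{1}{5} \cdot 5\right)}{4 \left(17 + \left(-2 + \frac{1}{5} \cdot 5\right)\right)} = -544 + \frac{-544 - 31 \left(-2 + 1\right)}{4 \left(17 + \left(-2 + 1\right)\right)} = -544 + \frac{-544 - -31}{4 \left(17 - 1\right)} = -544 + \frac{-544 + 31}{4 \cdot 16} = -544 + \frac{1}{4} \cdot \frac{1}{16} \left(-513\right) = -544 - \frac{513}{64} = - \frac{35329}{64}$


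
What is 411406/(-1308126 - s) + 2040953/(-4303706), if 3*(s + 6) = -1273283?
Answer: -974766815299/1037223271942 ≈ -0.93979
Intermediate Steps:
s = -1273301/3 (s = -6 + (1/3)*(-1273283) = -6 - 1273283/3 = -1273301/3 ≈ -4.2443e+5)
411406/(-1308126 - s) + 2040953/(-4303706) = 411406/(-1308126 - 1*(-1273301/3)) + 2040953/(-4303706) = 411406/(-1308126 + 1273301/3) + 2040953*(-1/4303706) = 411406/(-2651077/3) - 2040953/4303706 = 411406*(-3/2651077) - 2040953/4303706 = -1234218/2651077 - 2040953/4303706 = -974766815299/1037223271942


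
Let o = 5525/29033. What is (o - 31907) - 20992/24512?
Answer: -354801728322/11119639 ≈ -31908.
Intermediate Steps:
o = 5525/29033 (o = 5525*(1/29033) = 5525/29033 ≈ 0.19030)
(o - 31907) - 20992/24512 = (5525/29033 - 31907) - 20992/24512 = -926350406/29033 - 20992*1/24512 = -926350406/29033 - 328/383 = -354801728322/11119639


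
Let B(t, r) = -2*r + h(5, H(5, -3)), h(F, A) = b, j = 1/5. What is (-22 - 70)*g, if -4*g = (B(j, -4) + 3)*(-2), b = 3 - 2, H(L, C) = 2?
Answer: -552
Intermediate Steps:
b = 1
j = 1/5 ≈ 0.20000
h(F, A) = 1
B(t, r) = 1 - 2*r (B(t, r) = -2*r + 1 = 1 - 2*r)
g = 6 (g = -((1 - 2*(-4)) + 3)*(-2)/4 = -((1 + 8) + 3)*(-2)/4 = -(9 + 3)*(-2)/4 = -3*(-2) = -1/4*(-24) = 6)
(-22 - 70)*g = (-22 - 70)*6 = -92*6 = -552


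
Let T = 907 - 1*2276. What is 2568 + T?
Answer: 1199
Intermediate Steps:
T = -1369 (T = 907 - 2276 = -1369)
2568 + T = 2568 - 1369 = 1199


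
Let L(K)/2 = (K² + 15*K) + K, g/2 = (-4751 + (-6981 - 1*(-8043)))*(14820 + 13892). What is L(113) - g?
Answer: 211866290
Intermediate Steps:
g = -211837136 (g = 2*((-4751 + (-6981 - 1*(-8043)))*(14820 + 13892)) = 2*((-4751 + (-6981 + 8043))*28712) = 2*((-4751 + 1062)*28712) = 2*(-3689*28712) = 2*(-105918568) = -211837136)
L(K) = 2*K² + 32*K (L(K) = 2*((K² + 15*K) + K) = 2*(K² + 16*K) = 2*K² + 32*K)
L(113) - g = 2*113*(16 + 113) - 1*(-211837136) = 2*113*129 + 211837136 = 29154 + 211837136 = 211866290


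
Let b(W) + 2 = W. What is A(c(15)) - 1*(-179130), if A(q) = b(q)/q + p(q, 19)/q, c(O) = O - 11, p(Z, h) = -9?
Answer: 716513/4 ≈ 1.7913e+5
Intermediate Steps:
b(W) = -2 + W
c(O) = -11 + O
A(q) = -9/q + (-2 + q)/q (A(q) = (-2 + q)/q - 9/q = -9/q + (-2 + q)/q)
A(c(15)) - 1*(-179130) = (-11 + (-11 + 15))/(-11 + 15) - 1*(-179130) = (-11 + 4)/4 + 179130 = (¼)*(-7) + 179130 = -7/4 + 179130 = 716513/4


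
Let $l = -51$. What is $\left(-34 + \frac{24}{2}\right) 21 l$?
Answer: $23562$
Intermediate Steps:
$\left(-34 + \frac{24}{2}\right) 21 l = \left(-34 + \frac{24}{2}\right) 21 \left(-51\right) = \left(-34 + 24 \cdot \frac{1}{2}\right) 21 \left(-51\right) = \left(-34 + 12\right) 21 \left(-51\right) = \left(-22\right) 21 \left(-51\right) = \left(-462\right) \left(-51\right) = 23562$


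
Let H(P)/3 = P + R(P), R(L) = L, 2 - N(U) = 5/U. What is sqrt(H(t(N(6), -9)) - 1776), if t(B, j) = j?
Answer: I*sqrt(1830) ≈ 42.779*I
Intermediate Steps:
N(U) = 2 - 5/U
H(P) = 6*P (H(P) = 3*(P + P) = 3*(2*P) = 6*P)
sqrt(H(t(N(6), -9)) - 1776) = sqrt(6*(-9) - 1776) = sqrt(-54 - 1776) = sqrt(-1830) = I*sqrt(1830)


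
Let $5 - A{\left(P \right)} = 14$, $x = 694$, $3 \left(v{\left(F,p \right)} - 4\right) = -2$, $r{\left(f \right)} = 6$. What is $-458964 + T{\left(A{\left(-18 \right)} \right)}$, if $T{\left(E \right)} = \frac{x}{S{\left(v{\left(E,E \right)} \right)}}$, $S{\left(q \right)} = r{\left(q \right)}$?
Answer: $- \frac{1376545}{3} \approx -4.5885 \cdot 10^{5}$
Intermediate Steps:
$v{\left(F,p \right)} = \frac{10}{3}$ ($v{\left(F,p \right)} = 4 + \frac{1}{3} \left(-2\right) = 4 - \frac{2}{3} = \frac{10}{3}$)
$S{\left(q \right)} = 6$
$A{\left(P \right)} = -9$ ($A{\left(P \right)} = 5 - 14 = -9$)
$T{\left(E \right)} = \frac{347}{3}$ ($T{\left(E \right)} = \frac{694}{6} = 694 \cdot \frac{1}{6} = \frac{347}{3}$)
$-458964 + T{\left(A{\left(-18 \right)} \right)} = -458964 + \frac{347}{3} = - \frac{1376545}{3}$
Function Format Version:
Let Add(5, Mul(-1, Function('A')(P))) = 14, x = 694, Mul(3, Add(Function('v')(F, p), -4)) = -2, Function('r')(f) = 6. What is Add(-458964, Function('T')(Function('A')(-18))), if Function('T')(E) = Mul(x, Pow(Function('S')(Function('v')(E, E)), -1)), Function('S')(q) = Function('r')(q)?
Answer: Rational(-1376545, 3) ≈ -4.5885e+5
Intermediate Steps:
Function('v')(F, p) = Rational(10, 3) (Function('v')(F, p) = Add(4, Mul(Rational(1, 3), -2)) = Add(4, Rational(-2, 3)) = Rational(10, 3))
Function('S')(q) = 6
Function('A')(P) = -9 (Function('A')(P) = Add(5, Mul(-1, 14)) = Add(5, -14) = -9)
Function('T')(E) = Rational(347, 3) (Function('T')(E) = Mul(694, Pow(6, -1)) = Mul(694, Rational(1, 6)) = Rational(347, 3))
Add(-458964, Function('T')(Function('A')(-18))) = Add(-458964, Rational(347, 3)) = Rational(-1376545, 3)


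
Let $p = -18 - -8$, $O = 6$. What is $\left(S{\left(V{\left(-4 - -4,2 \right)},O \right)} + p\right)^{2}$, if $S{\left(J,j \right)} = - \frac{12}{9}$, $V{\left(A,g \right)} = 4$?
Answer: $\frac{1156}{9} \approx 128.44$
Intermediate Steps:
$S{\left(J,j \right)} = - \frac{4}{3}$ ($S{\left(J,j \right)} = \left(-12\right) \frac{1}{9} = - \frac{4}{3}$)
$p = -10$ ($p = -18 + 8 = -10$)
$\left(S{\left(V{\left(-4 - -4,2 \right)},O \right)} + p\right)^{2} = \left(- \frac{4}{3} - 10\right)^{2} = \left(- \frac{34}{3}\right)^{2} = \frac{1156}{9}$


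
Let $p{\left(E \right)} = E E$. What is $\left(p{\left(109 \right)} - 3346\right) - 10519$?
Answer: $-1984$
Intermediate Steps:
$p{\left(E \right)} = E^{2}$
$\left(p{\left(109 \right)} - 3346\right) - 10519 = \left(109^{2} - 3346\right) - 10519 = \left(11881 - 3346\right) - 10519 = 8535 - 10519 = -1984$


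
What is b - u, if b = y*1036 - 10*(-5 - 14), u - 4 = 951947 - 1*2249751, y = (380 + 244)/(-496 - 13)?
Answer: 660030446/509 ≈ 1.2967e+6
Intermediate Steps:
y = -624/509 (y = 624/(-509) = 624*(-1/509) = -624/509 ≈ -1.2259)
u = -1297800 (u = 4 + (951947 - 1*2249751) = 4 + (951947 - 2249751) = 4 - 1297804 = -1297800)
b = -549754/509 (b = -624/509*1036 - 10*(-5 - 14) = -646464/509 - 10*(-19) = -646464/509 + 190 = -549754/509 ≈ -1080.1)
b - u = -549754/509 - 1*(-1297800) = -549754/509 + 1297800 = 660030446/509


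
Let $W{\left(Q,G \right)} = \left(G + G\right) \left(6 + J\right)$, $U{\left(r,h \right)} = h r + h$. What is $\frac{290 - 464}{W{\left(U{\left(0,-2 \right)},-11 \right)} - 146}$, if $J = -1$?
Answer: $\frac{87}{128} \approx 0.67969$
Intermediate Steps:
$U{\left(r,h \right)} = h + h r$
$W{\left(Q,G \right)} = 10 G$ ($W{\left(Q,G \right)} = \left(G + G\right) \left(6 - 1\right) = 2 G 5 = 10 G$)
$\frac{290 - 464}{W{\left(U{\left(0,-2 \right)},-11 \right)} - 146} = \frac{290 - 464}{10 \left(-11\right) - 146} = - \frac{174}{-110 - 146} = - \frac{174}{-256} = \left(-174\right) \left(- \frac{1}{256}\right) = \frac{87}{128}$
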